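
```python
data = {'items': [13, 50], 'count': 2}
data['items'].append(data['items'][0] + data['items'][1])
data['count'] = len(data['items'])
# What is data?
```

After line 1: data = {'items': [13, 50], 'count': 2}
After line 2 (append 13 + 50 = 63): data = {'items': [13, 50, 63], 'count': 2}
After line 3 (count = len(items) = 3): data = {'items': [13, 50, 63], 'count': 3}

{'items': [13, 50, 63], 'count': 3}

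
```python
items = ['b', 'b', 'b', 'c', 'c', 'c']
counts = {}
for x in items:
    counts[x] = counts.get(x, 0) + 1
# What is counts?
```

Initial: counts = {}, items = ['b', 'b', 'b', 'c', 'c', 'c']
See 'b': counts = {'b': 1}
See 'b': counts = {'b': 2}
See 'b': counts = {'b': 3}
See 'c': counts = {'b': 3, 'c': 1}
See 'c': counts = {'b': 3, 'c': 2}
See 'c': counts = {'b': 3, 'c': 3}

{'b': 3, 'c': 3}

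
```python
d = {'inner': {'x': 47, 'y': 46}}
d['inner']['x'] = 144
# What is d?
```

After line 1: d = {'inner': {'x': 47, 'y': 46}}
After line 2 (inner x overwritten): d = {'inner': {'x': 144, 'y': 46}}

{'inner': {'x': 144, 'y': 46}}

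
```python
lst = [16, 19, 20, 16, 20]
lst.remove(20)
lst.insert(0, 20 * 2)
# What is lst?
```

After line 1: lst = [16, 19, 20, 16, 20]
After line 2 (remove first 20): lst = [16, 19, 16, 20]
After line 3 (insert 40 at index 0): lst = [40, 16, 19, 16, 20]

[40, 16, 19, 16, 20]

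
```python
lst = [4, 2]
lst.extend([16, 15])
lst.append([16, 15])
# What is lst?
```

After line 1: lst = [4, 2]
After line 2 (extend unpacks [16, 15]): lst = [4, 2, 16, 15]
After line 3 (append adds [16, 15] as single element): lst = [4, 2, 16, 15, [16, 15]]

[4, 2, 16, 15, [16, 15]]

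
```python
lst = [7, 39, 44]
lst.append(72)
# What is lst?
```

[7, 39, 44, 72]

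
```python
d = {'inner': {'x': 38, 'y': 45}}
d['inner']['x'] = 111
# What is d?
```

After line 1: d = {'inner': {'x': 38, 'y': 45}}
After line 2 (inner x overwritten): d = {'inner': {'x': 111, 'y': 45}}

{'inner': {'x': 111, 'y': 45}}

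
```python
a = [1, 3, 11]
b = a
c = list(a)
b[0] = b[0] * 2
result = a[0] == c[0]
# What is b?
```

After line 1: a = [1, 3, 11]
After line 2 (b = a, alias): a = [1, 3, 11], b = [1, 3, 11]
After line 3 (c = list(a) is a copy, new object): c = [1, 3, 11]
After line 4 (b[0] = 1 * 2 = 2; mutates shared a/b): a = b = [2, 3, 11], c = [1, 3, 11]
After line 5 (a[0] = 2, c[0] = 1; result = False)

[2, 3, 11]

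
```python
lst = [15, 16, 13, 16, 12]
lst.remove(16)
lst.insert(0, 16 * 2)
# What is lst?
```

After line 1: lst = [15, 16, 13, 16, 12]
After line 2 (remove first 16): lst = [15, 13, 16, 12]
After line 3 (insert 32 at index 0): lst = [32, 15, 13, 16, 12]

[32, 15, 13, 16, 12]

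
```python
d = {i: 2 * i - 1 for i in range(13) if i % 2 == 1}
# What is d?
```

{1: 1, 3: 5, 5: 9, 7: 13, 9: 17, 11: 21}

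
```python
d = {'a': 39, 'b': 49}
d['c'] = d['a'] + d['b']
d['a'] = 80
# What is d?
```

After line 1: d = {'a': 39, 'b': 49}
After line 2 (d['c'] = 39 + 49): d = {'a': 39, 'b': 49, 'c': 88}
After line 3: d = {'a': 80, 'b': 49, 'c': 88}

{'a': 80, 'b': 49, 'c': 88}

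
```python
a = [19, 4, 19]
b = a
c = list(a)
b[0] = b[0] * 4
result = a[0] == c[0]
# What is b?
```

After line 1: a = [19, 4, 19]
After line 2 (b = a, alias): a = [19, 4, 19], b = [19, 4, 19]
After line 3 (c = list(a) is a copy, new object): c = [19, 4, 19]
After line 4 (b[0] = 19 * 4 = 76; mutates shared a/b): a = b = [76, 4, 19], c = [19, 4, 19]
After line 5 (a[0] = 76, c[0] = 19; result = False)

[76, 4, 19]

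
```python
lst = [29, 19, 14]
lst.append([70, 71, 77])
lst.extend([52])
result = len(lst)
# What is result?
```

After line 1: lst = [29, 19, 14]
After line 2 (append adds [70, 71, 77] as single element): lst = [29, 19, 14, [70, 71, 77]]
After line 3 (extend unpacks [52], adds 52): lst = [29, 19, 14, [70, 71, 77], 52]
After line 4: result = len(lst) = 5

5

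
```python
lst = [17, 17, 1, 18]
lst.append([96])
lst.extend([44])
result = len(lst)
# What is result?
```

After line 1: lst = [17, 17, 1, 18]
After line 2 (append adds [96] as single element): lst = [17, 17, 1, 18, [96]]
After line 3 (extend unpacks [44], adds 44): lst = [17, 17, 1, 18, [96], 44]
After line 4: result = len(lst) = 6

6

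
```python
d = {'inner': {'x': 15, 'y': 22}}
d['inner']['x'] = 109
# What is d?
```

After line 1: d = {'inner': {'x': 15, 'y': 22}}
After line 2 (inner x overwritten): d = {'inner': {'x': 109, 'y': 22}}

{'inner': {'x': 109, 'y': 22}}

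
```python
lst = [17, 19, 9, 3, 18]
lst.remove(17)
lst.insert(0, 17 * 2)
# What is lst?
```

After line 1: lst = [17, 19, 9, 3, 18]
After line 2 (remove first 17): lst = [19, 9, 3, 18]
After line 3 (insert 34 at index 0): lst = [34, 19, 9, 3, 18]

[34, 19, 9, 3, 18]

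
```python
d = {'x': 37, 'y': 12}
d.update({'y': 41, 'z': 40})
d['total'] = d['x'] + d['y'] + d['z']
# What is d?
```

After line 1: d = {'x': 37, 'y': 12}
After line 2 (y overwritten, z added): d = {'x': 37, 'y': 41, 'z': 40}
After line 3 (total = 37 + 41 + 40 = 118): d = {'x': 37, 'y': 41, 'z': 40, 'total': 118}

{'x': 37, 'y': 41, 'z': 40, 'total': 118}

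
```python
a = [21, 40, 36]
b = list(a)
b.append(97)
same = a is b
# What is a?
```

After line 1: a = [21, 40, 36]
After line 2 (b = list(a) is a shallow copy, new object): a = [21, 40, 36], b = [21, 40, 36]
After line 3 (append only mutates b): a = [21, 40, 36], b = [21, 40, 36, 97]
After line 4 (same = a is b; different objects -> False): same = False

[21, 40, 36]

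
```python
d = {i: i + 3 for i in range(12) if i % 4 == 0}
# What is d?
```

{0: 3, 4: 7, 8: 11}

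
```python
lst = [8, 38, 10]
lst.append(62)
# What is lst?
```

[8, 38, 10, 62]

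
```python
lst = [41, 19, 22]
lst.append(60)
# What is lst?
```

[41, 19, 22, 60]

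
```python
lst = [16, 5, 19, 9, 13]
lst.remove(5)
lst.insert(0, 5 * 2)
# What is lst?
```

After line 1: lst = [16, 5, 19, 9, 13]
After line 2 (remove first 5): lst = [16, 19, 9, 13]
After line 3 (insert 10 at index 0): lst = [10, 16, 19, 9, 13]

[10, 16, 19, 9, 13]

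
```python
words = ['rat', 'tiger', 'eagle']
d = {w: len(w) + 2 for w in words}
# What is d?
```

{'rat': 5, 'tiger': 7, 'eagle': 7}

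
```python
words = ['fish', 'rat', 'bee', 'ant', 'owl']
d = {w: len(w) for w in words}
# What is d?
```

{'fish': 4, 'rat': 3, 'bee': 3, 'ant': 3, 'owl': 3}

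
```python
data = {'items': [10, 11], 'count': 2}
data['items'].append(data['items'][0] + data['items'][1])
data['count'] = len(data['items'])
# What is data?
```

After line 1: data = {'items': [10, 11], 'count': 2}
After line 2 (append 10 + 11 = 21): data = {'items': [10, 11, 21], 'count': 2}
After line 3 (count = len(items) = 3): data = {'items': [10, 11, 21], 'count': 3}

{'items': [10, 11, 21], 'count': 3}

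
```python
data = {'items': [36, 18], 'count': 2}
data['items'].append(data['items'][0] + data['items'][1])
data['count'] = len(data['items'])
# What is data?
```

After line 1: data = {'items': [36, 18], 'count': 2}
After line 2 (append 36 + 18 = 54): data = {'items': [36, 18, 54], 'count': 2}
After line 3 (count = len(items) = 3): data = {'items': [36, 18, 54], 'count': 3}

{'items': [36, 18, 54], 'count': 3}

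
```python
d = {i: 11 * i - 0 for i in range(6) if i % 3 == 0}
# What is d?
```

{0: 0, 3: 33}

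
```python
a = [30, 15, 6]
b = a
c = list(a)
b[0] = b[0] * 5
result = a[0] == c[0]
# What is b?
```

After line 1: a = [30, 15, 6]
After line 2 (b = a, alias): a = [30, 15, 6], b = [30, 15, 6]
After line 3 (c = list(a) is a copy, new object): c = [30, 15, 6]
After line 4 (b[0] = 30 * 5 = 150; mutates shared a/b): a = b = [150, 15, 6], c = [30, 15, 6]
After line 5 (a[0] = 150, c[0] = 30; result = False)

[150, 15, 6]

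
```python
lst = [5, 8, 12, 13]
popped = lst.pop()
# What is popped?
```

13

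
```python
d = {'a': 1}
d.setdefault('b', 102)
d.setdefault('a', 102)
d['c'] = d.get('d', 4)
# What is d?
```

After line 1: d = {'a': 1}
After line 2 (setdefault adds 'b'=102): d = {'a': 1, 'b': 102}
After line 3 (setdefault 'a' no-op, already exists): d = {'a': 1, 'b': 102}
After line 4 (get('d', 4) returns default since 'd' not in d): d = {'a': 1, 'b': 102, 'c': 4}

{'a': 1, 'b': 102, 'c': 4}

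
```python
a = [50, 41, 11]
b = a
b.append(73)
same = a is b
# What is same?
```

After line 1: a = [50, 41, 11]
After line 2 (b = a is an alias, same object): a = [50, 41, 11], b = [50, 41, 11]
After line 3 (b.append mutates the shared list): a = [50, 41, 11, 73], b = [50, 41, 11, 73]
After line 4 (same = a is b; same object -> True): same = True

True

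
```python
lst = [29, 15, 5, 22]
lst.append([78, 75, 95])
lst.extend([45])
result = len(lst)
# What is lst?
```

After line 1: lst = [29, 15, 5, 22]
After line 2 (append adds [78, 75, 95] as single element): lst = [29, 15, 5, 22, [78, 75, 95]]
After line 3 (extend unpacks [45], adds 45): lst = [29, 15, 5, 22, [78, 75, 95], 45]
After line 4: result = len(lst) = 6

[29, 15, 5, 22, [78, 75, 95], 45]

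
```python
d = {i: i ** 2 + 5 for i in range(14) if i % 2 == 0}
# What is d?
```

{0: 5, 2: 9, 4: 21, 6: 41, 8: 69, 10: 105, 12: 149}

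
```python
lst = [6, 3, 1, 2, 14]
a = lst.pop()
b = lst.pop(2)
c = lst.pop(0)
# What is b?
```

After line 1: lst = [6, 3, 1, 2, 14]
After line 2 (pop() -> a = 14): lst = [6, 3, 1, 2]
After line 3 (pop(2) -> b = 1): lst = [6, 3, 2]
After line 4 (pop(0) -> c = 6): lst = [3, 2]

1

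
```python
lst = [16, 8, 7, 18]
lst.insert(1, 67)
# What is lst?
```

[16, 67, 8, 7, 18]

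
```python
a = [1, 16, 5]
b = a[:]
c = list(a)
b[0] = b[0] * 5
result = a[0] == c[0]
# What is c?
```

After line 1: a = [1, 16, 5]
After line 2 (b = a[:], copy): a = [1, 16, 5], b = [1, 16, 5]
After line 3 (c = list(a) is a copy, new object): c = [1, 16, 5]
After line 4 (b[0] = 1 * 5 = 5; only b mutates (copy)): a = [1, 16, 5], b = [5, 16, 5], c = [1, 16, 5]
After line 5 (a[0] = 1, c[0] = 1; result = True)

[1, 16, 5]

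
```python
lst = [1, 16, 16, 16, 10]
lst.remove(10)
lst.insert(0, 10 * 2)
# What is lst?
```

After line 1: lst = [1, 16, 16, 16, 10]
After line 2 (remove first 10): lst = [1, 16, 16, 16]
After line 3 (insert 20 at index 0): lst = [20, 1, 16, 16, 16]

[20, 1, 16, 16, 16]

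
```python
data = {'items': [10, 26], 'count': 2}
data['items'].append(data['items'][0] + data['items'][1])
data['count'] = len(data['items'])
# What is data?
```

After line 1: data = {'items': [10, 26], 'count': 2}
After line 2 (append 10 + 26 = 36): data = {'items': [10, 26, 36], 'count': 2}
After line 3 (count = len(items) = 3): data = {'items': [10, 26, 36], 'count': 3}

{'items': [10, 26, 36], 'count': 3}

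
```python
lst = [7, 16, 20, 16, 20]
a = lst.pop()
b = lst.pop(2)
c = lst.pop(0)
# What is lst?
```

After line 1: lst = [7, 16, 20, 16, 20]
After line 2 (pop() -> a = 20): lst = [7, 16, 20, 16]
After line 3 (pop(2) -> b = 20): lst = [7, 16, 16]
After line 4 (pop(0) -> c = 7): lst = [16, 16]

[16, 16]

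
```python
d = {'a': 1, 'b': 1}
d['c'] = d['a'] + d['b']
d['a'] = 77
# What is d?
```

After line 1: d = {'a': 1, 'b': 1}
After line 2 (d['c'] = 1 + 1): d = {'a': 1, 'b': 1, 'c': 2}
After line 3: d = {'a': 77, 'b': 1, 'c': 2}

{'a': 77, 'b': 1, 'c': 2}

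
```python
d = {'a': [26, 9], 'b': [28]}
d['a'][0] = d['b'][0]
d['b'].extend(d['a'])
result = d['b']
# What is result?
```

After line 1: d = {'a': [26, 9], 'b': [28]}
After line 2 (a[0] = b[0] = 28): d = {'a': [28, 9], 'b': [28]}
After line 3 (b.extend(a) appends [28, 9]): d = {'a': [28, 9], 'b': [28, 28, 9]}
After line 4: result = d['b'] = [28, 28, 9]

[28, 28, 9]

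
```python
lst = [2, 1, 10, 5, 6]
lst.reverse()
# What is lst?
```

[6, 5, 10, 1, 2]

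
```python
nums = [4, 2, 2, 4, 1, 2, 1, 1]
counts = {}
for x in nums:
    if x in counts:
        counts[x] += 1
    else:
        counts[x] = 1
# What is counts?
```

Initial: counts = {}, nums = [4, 2, 2, 4, 1, 2, 1, 1]
See 4: counts = {4: 1}
See 2: counts = {4: 1, 2: 1}
See 2: counts = {4: 1, 2: 2}
See 4: counts = {4: 2, 2: 2}
See 1: counts = {4: 2, 2: 2, 1: 1}
See 2: counts = {4: 2, 2: 3, 1: 1}
See 1: counts = {4: 2, 2: 3, 1: 2}
See 1: counts = {4: 2, 2: 3, 1: 3}

{4: 2, 2: 3, 1: 3}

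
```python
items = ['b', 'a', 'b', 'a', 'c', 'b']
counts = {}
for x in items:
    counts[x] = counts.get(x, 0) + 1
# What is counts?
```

Initial: counts = {}, items = ['b', 'a', 'b', 'a', 'c', 'b']
See 'b': counts = {'b': 1}
See 'a': counts = {'b': 1, 'a': 1}
See 'b': counts = {'b': 2, 'a': 1}
See 'a': counts = {'b': 2, 'a': 2}
See 'c': counts = {'b': 2, 'a': 2, 'c': 1}
See 'b': counts = {'b': 3, 'a': 2, 'c': 1}

{'b': 3, 'a': 2, 'c': 1}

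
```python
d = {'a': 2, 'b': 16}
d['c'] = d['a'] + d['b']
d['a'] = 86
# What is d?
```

After line 1: d = {'a': 2, 'b': 16}
After line 2 (d['c'] = 2 + 16): d = {'a': 2, 'b': 16, 'c': 18}
After line 3: d = {'a': 86, 'b': 16, 'c': 18}

{'a': 86, 'b': 16, 'c': 18}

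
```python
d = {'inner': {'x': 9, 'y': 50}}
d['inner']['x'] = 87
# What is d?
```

After line 1: d = {'inner': {'x': 9, 'y': 50}}
After line 2 (inner x overwritten): d = {'inner': {'x': 87, 'y': 50}}

{'inner': {'x': 87, 'y': 50}}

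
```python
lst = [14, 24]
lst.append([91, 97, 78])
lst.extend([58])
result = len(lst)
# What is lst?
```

After line 1: lst = [14, 24]
After line 2 (append adds [91, 97, 78] as single element): lst = [14, 24, [91, 97, 78]]
After line 3 (extend unpacks [58], adds 58): lst = [14, 24, [91, 97, 78], 58]
After line 4: result = len(lst) = 4

[14, 24, [91, 97, 78], 58]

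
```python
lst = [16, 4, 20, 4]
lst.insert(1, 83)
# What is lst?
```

[16, 83, 4, 20, 4]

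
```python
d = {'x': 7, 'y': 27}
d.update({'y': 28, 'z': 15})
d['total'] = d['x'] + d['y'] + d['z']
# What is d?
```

After line 1: d = {'x': 7, 'y': 27}
After line 2 (y overwritten, z added): d = {'x': 7, 'y': 28, 'z': 15}
After line 3 (total = 7 + 28 + 15 = 50): d = {'x': 7, 'y': 28, 'z': 15, 'total': 50}

{'x': 7, 'y': 28, 'z': 15, 'total': 50}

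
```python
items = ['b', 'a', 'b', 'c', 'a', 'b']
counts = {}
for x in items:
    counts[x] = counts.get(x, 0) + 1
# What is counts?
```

Initial: counts = {}, items = ['b', 'a', 'b', 'c', 'a', 'b']
See 'b': counts = {'b': 1}
See 'a': counts = {'b': 1, 'a': 1}
See 'b': counts = {'b': 2, 'a': 1}
See 'c': counts = {'b': 2, 'a': 1, 'c': 1}
See 'a': counts = {'b': 2, 'a': 2, 'c': 1}
See 'b': counts = {'b': 3, 'a': 2, 'c': 1}

{'b': 3, 'a': 2, 'c': 1}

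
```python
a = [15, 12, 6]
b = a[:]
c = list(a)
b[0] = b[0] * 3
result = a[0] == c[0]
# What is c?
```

After line 1: a = [15, 12, 6]
After line 2 (b = a[:], copy): a = [15, 12, 6], b = [15, 12, 6]
After line 3 (c = list(a) is a copy, new object): c = [15, 12, 6]
After line 4 (b[0] = 15 * 3 = 45; only b mutates (copy)): a = [15, 12, 6], b = [45, 12, 6], c = [15, 12, 6]
After line 5 (a[0] = 15, c[0] = 15; result = True)

[15, 12, 6]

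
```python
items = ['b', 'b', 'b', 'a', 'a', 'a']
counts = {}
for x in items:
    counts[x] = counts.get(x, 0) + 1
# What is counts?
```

Initial: counts = {}, items = ['b', 'b', 'b', 'a', 'a', 'a']
See 'b': counts = {'b': 1}
See 'b': counts = {'b': 2}
See 'b': counts = {'b': 3}
See 'a': counts = {'b': 3, 'a': 1}
See 'a': counts = {'b': 3, 'a': 2}
See 'a': counts = {'b': 3, 'a': 3}

{'b': 3, 'a': 3}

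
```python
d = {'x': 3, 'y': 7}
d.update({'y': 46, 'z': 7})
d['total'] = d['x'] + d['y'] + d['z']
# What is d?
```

After line 1: d = {'x': 3, 'y': 7}
After line 2 (y overwritten, z added): d = {'x': 3, 'y': 46, 'z': 7}
After line 3 (total = 3 + 46 + 7 = 56): d = {'x': 3, 'y': 46, 'z': 7, 'total': 56}

{'x': 3, 'y': 46, 'z': 7, 'total': 56}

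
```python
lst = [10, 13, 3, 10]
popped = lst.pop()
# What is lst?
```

[10, 13, 3]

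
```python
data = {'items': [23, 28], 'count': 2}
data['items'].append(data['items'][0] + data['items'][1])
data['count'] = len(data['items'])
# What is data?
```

After line 1: data = {'items': [23, 28], 'count': 2}
After line 2 (append 23 + 28 = 51): data = {'items': [23, 28, 51], 'count': 2}
After line 3 (count = len(items) = 3): data = {'items': [23, 28, 51], 'count': 3}

{'items': [23, 28, 51], 'count': 3}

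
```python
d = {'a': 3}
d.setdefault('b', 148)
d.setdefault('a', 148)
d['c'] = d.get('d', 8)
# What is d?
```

After line 1: d = {'a': 3}
After line 2 (setdefault adds 'b'=148): d = {'a': 3, 'b': 148}
After line 3 (setdefault 'a' no-op, already exists): d = {'a': 3, 'b': 148}
After line 4 (get('d', 8) returns default since 'd' not in d): d = {'a': 3, 'b': 148, 'c': 8}

{'a': 3, 'b': 148, 'c': 8}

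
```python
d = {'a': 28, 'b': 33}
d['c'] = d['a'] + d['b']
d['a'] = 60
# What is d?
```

After line 1: d = {'a': 28, 'b': 33}
After line 2 (d['c'] = 28 + 33): d = {'a': 28, 'b': 33, 'c': 61}
After line 3: d = {'a': 60, 'b': 33, 'c': 61}

{'a': 60, 'b': 33, 'c': 61}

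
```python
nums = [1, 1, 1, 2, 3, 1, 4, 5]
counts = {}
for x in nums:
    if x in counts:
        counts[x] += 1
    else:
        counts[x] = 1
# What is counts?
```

Initial: counts = {}, nums = [1, 1, 1, 2, 3, 1, 4, 5]
See 1: counts = {1: 1}
See 1: counts = {1: 2}
See 1: counts = {1: 3}
See 2: counts = {1: 3, 2: 1}
See 3: counts = {1: 3, 2: 1, 3: 1}
See 1: counts = {1: 4, 2: 1, 3: 1}
See 4: counts = {1: 4, 2: 1, 3: 1, 4: 1}
See 5: counts = {1: 4, 2: 1, 3: 1, 4: 1, 5: 1}

{1: 4, 2: 1, 3: 1, 4: 1, 5: 1}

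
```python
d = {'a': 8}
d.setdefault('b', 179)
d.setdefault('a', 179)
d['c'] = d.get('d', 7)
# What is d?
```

After line 1: d = {'a': 8}
After line 2 (setdefault adds 'b'=179): d = {'a': 8, 'b': 179}
After line 3 (setdefault 'a' no-op, already exists): d = {'a': 8, 'b': 179}
After line 4 (get('d', 7) returns default since 'd' not in d): d = {'a': 8, 'b': 179, 'c': 7}

{'a': 8, 'b': 179, 'c': 7}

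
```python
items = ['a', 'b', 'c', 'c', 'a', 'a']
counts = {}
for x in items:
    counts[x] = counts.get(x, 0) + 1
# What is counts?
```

Initial: counts = {}, items = ['a', 'b', 'c', 'c', 'a', 'a']
See 'a': counts = {'a': 1}
See 'b': counts = {'a': 1, 'b': 1}
See 'c': counts = {'a': 1, 'b': 1, 'c': 1}
See 'c': counts = {'a': 1, 'b': 1, 'c': 2}
See 'a': counts = {'a': 2, 'b': 1, 'c': 2}
See 'a': counts = {'a': 3, 'b': 1, 'c': 2}

{'a': 3, 'b': 1, 'c': 2}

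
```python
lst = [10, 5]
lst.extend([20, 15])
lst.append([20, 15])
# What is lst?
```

After line 1: lst = [10, 5]
After line 2 (extend unpacks [20, 15]): lst = [10, 5, 20, 15]
After line 3 (append adds [20, 15] as single element): lst = [10, 5, 20, 15, [20, 15]]

[10, 5, 20, 15, [20, 15]]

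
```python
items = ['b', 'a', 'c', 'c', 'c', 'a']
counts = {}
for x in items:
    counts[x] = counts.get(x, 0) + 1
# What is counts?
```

Initial: counts = {}, items = ['b', 'a', 'c', 'c', 'c', 'a']
See 'b': counts = {'b': 1}
See 'a': counts = {'b': 1, 'a': 1}
See 'c': counts = {'b': 1, 'a': 1, 'c': 1}
See 'c': counts = {'b': 1, 'a': 1, 'c': 2}
See 'c': counts = {'b': 1, 'a': 1, 'c': 3}
See 'a': counts = {'b': 1, 'a': 2, 'c': 3}

{'b': 1, 'a': 2, 'c': 3}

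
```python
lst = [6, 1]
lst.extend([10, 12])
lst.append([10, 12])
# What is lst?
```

After line 1: lst = [6, 1]
After line 2 (extend unpacks [10, 12]): lst = [6, 1, 10, 12]
After line 3 (append adds [10, 12] as single element): lst = [6, 1, 10, 12, [10, 12]]

[6, 1, 10, 12, [10, 12]]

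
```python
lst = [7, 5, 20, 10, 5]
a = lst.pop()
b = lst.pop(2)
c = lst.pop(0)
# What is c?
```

After line 1: lst = [7, 5, 20, 10, 5]
After line 2 (pop() -> a = 5): lst = [7, 5, 20, 10]
After line 3 (pop(2) -> b = 20): lst = [7, 5, 10]
After line 4 (pop(0) -> c = 7): lst = [5, 10]

7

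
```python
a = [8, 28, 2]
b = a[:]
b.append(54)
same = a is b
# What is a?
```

After line 1: a = [8, 28, 2]
After line 2 (b = a[:] is a shallow copy, new object): a = [8, 28, 2], b = [8, 28, 2]
After line 3 (append only mutates b): a = [8, 28, 2], b = [8, 28, 2, 54]
After line 4 (same = a is b; different objects -> False): same = False

[8, 28, 2]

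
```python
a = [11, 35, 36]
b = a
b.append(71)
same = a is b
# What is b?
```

After line 1: a = [11, 35, 36]
After line 2 (b = a is an alias, same object): a = [11, 35, 36], b = [11, 35, 36]
After line 3 (b.append mutates the shared list): a = [11, 35, 36, 71], b = [11, 35, 36, 71]
After line 4 (same = a is b; same object -> True): same = True

[11, 35, 36, 71]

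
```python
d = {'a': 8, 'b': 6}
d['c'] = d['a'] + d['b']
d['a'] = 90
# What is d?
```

After line 1: d = {'a': 8, 'b': 6}
After line 2 (d['c'] = 8 + 6): d = {'a': 8, 'b': 6, 'c': 14}
After line 3: d = {'a': 90, 'b': 6, 'c': 14}

{'a': 90, 'b': 6, 'c': 14}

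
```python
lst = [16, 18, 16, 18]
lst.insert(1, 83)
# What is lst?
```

[16, 83, 18, 16, 18]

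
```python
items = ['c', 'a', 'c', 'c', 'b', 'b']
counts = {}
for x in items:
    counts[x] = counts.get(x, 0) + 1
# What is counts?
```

Initial: counts = {}, items = ['c', 'a', 'c', 'c', 'b', 'b']
See 'c': counts = {'c': 1}
See 'a': counts = {'c': 1, 'a': 1}
See 'c': counts = {'c': 2, 'a': 1}
See 'c': counts = {'c': 3, 'a': 1}
See 'b': counts = {'c': 3, 'a': 1, 'b': 1}
See 'b': counts = {'c': 3, 'a': 1, 'b': 2}

{'c': 3, 'a': 1, 'b': 2}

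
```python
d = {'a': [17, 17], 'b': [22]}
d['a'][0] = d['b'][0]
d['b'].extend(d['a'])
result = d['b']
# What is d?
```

After line 1: d = {'a': [17, 17], 'b': [22]}
After line 2 (a[0] = b[0] = 22): d = {'a': [22, 17], 'b': [22]}
After line 3 (b.extend(a) appends [22, 17]): d = {'a': [22, 17], 'b': [22, 22, 17]}
After line 4: result = d['b'] = [22, 22, 17]

{'a': [22, 17], 'b': [22, 22, 17]}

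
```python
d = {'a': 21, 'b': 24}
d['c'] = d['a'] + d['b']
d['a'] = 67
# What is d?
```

After line 1: d = {'a': 21, 'b': 24}
After line 2 (d['c'] = 21 + 24): d = {'a': 21, 'b': 24, 'c': 45}
After line 3: d = {'a': 67, 'b': 24, 'c': 45}

{'a': 67, 'b': 24, 'c': 45}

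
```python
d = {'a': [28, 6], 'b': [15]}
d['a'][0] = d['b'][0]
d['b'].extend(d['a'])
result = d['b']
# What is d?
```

After line 1: d = {'a': [28, 6], 'b': [15]}
After line 2 (a[0] = b[0] = 15): d = {'a': [15, 6], 'b': [15]}
After line 3 (b.extend(a) appends [15, 6]): d = {'a': [15, 6], 'b': [15, 15, 6]}
After line 4: result = d['b'] = [15, 15, 6]

{'a': [15, 6], 'b': [15, 15, 6]}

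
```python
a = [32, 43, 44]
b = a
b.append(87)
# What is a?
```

After line 1: a = [32, 43, 44]
After line 2 (b = a is an alias, same object): a = [32, 43, 44], b = [32, 43, 44]
After line 3 (b.append mutates the shared list): a = [32, 43, 44, 87], b = [32, 43, 44, 87]

[32, 43, 44, 87]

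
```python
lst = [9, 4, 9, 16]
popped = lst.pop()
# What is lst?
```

[9, 4, 9]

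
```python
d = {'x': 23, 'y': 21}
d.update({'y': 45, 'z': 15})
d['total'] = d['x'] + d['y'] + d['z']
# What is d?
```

After line 1: d = {'x': 23, 'y': 21}
After line 2 (y overwritten, z added): d = {'x': 23, 'y': 45, 'z': 15}
After line 3 (total = 23 + 45 + 15 = 83): d = {'x': 23, 'y': 45, 'z': 15, 'total': 83}

{'x': 23, 'y': 45, 'z': 15, 'total': 83}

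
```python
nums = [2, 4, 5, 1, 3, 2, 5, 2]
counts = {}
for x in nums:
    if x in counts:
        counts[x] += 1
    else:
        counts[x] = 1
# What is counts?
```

Initial: counts = {}, nums = [2, 4, 5, 1, 3, 2, 5, 2]
See 2: counts = {2: 1}
See 4: counts = {2: 1, 4: 1}
See 5: counts = {2: 1, 4: 1, 5: 1}
See 1: counts = {2: 1, 4: 1, 5: 1, 1: 1}
See 3: counts = {2: 1, 4: 1, 5: 1, 1: 1, 3: 1}
See 2: counts = {2: 2, 4: 1, 5: 1, 1: 1, 3: 1}
See 5: counts = {2: 2, 4: 1, 5: 2, 1: 1, 3: 1}
See 2: counts = {2: 3, 4: 1, 5: 2, 1: 1, 3: 1}

{2: 3, 4: 1, 5: 2, 1: 1, 3: 1}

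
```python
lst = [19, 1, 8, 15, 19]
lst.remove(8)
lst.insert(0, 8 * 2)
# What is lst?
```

After line 1: lst = [19, 1, 8, 15, 19]
After line 2 (remove first 8): lst = [19, 1, 15, 19]
After line 3 (insert 16 at index 0): lst = [16, 19, 1, 15, 19]

[16, 19, 1, 15, 19]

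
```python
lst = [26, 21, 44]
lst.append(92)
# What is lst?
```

[26, 21, 44, 92]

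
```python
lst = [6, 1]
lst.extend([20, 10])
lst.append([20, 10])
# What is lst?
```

After line 1: lst = [6, 1]
After line 2 (extend unpacks [20, 10]): lst = [6, 1, 20, 10]
After line 3 (append adds [20, 10] as single element): lst = [6, 1, 20, 10, [20, 10]]

[6, 1, 20, 10, [20, 10]]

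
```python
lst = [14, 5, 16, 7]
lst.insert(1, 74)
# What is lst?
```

[14, 74, 5, 16, 7]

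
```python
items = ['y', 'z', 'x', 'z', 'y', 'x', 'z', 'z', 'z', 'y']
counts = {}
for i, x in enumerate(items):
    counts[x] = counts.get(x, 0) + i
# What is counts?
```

Initial: counts = {}, items = ['y', 'z', 'x', 'z', 'y', 'x', 'z', 'z', 'z', 'y']
i=0, x='y': counts = {'y': 0}
i=1, x='z': counts = {'y': 0, 'z': 1}
i=2, x='x': counts = {'y': 0, 'z': 1, 'x': 2}
i=3, x='z': counts = {'y': 0, 'z': 4, 'x': 2}
i=4, x='y': counts = {'y': 4, 'z': 4, 'x': 2}
i=5, x='x': counts = {'y': 4, 'z': 4, 'x': 7}
i=6, x='z': counts = {'y': 4, 'z': 10, 'x': 7}
i=7, x='z': counts = {'y': 4, 'z': 17, 'x': 7}
i=8, x='z': counts = {'y': 4, 'z': 25, 'x': 7}
i=9, x='y': counts = {'y': 13, 'z': 25, 'x': 7}

{'y': 13, 'z': 25, 'x': 7}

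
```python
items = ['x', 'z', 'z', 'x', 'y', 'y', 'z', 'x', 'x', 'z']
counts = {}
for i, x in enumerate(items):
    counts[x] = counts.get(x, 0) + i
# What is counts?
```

Initial: counts = {}, items = ['x', 'z', 'z', 'x', 'y', 'y', 'z', 'x', 'x', 'z']
i=0, x='x': counts = {'x': 0}
i=1, x='z': counts = {'x': 0, 'z': 1}
i=2, x='z': counts = {'x': 0, 'z': 3}
i=3, x='x': counts = {'x': 3, 'z': 3}
i=4, x='y': counts = {'x': 3, 'z': 3, 'y': 4}
i=5, x='y': counts = {'x': 3, 'z': 3, 'y': 9}
i=6, x='z': counts = {'x': 3, 'z': 9, 'y': 9}
i=7, x='x': counts = {'x': 10, 'z': 9, 'y': 9}
i=8, x='x': counts = {'x': 18, 'z': 9, 'y': 9}
i=9, x='z': counts = {'x': 18, 'z': 18, 'y': 9}

{'x': 18, 'z': 18, 'y': 9}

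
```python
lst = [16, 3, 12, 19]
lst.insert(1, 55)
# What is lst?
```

[16, 55, 3, 12, 19]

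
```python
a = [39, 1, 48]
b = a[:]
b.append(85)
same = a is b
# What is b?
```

After line 1: a = [39, 1, 48]
After line 2 (b = a[:] is a shallow copy, new object): a = [39, 1, 48], b = [39, 1, 48]
After line 3 (append only mutates b): a = [39, 1, 48], b = [39, 1, 48, 85]
After line 4 (same = a is b; different objects -> False): same = False

[39, 1, 48, 85]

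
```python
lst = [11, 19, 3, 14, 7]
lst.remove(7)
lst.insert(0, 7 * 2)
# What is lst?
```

After line 1: lst = [11, 19, 3, 14, 7]
After line 2 (remove first 7): lst = [11, 19, 3, 14]
After line 3 (insert 14 at index 0): lst = [14, 11, 19, 3, 14]

[14, 11, 19, 3, 14]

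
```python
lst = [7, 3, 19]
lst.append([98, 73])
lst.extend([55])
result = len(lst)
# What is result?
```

After line 1: lst = [7, 3, 19]
After line 2 (append adds [98, 73] as single element): lst = [7, 3, 19, [98, 73]]
After line 3 (extend unpacks [55], adds 55): lst = [7, 3, 19, [98, 73], 55]
After line 4: result = len(lst) = 5

5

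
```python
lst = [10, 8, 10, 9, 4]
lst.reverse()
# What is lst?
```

[4, 9, 10, 8, 10]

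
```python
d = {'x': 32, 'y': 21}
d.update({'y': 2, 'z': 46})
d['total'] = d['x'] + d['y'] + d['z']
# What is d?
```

After line 1: d = {'x': 32, 'y': 21}
After line 2 (y overwritten, z added): d = {'x': 32, 'y': 2, 'z': 46}
After line 3 (total = 32 + 2 + 46 = 80): d = {'x': 32, 'y': 2, 'z': 46, 'total': 80}

{'x': 32, 'y': 2, 'z': 46, 'total': 80}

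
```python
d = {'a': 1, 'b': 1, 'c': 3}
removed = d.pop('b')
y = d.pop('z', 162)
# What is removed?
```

After line 1: d = {'a': 1, 'b': 1, 'c': 3}
After line 2 (pop 'b' returns 1): d = {'a': 1, 'c': 3}, removed = 1
After line 3 (pop 'z' missing, returns default 162): d = {'a': 1, 'c': 3}, y = 162

1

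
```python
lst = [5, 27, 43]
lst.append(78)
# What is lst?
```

[5, 27, 43, 78]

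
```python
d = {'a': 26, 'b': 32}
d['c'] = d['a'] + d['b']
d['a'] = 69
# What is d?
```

After line 1: d = {'a': 26, 'b': 32}
After line 2 (d['c'] = 26 + 32): d = {'a': 26, 'b': 32, 'c': 58}
After line 3: d = {'a': 69, 'b': 32, 'c': 58}

{'a': 69, 'b': 32, 'c': 58}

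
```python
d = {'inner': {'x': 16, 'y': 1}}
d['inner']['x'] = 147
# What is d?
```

After line 1: d = {'inner': {'x': 16, 'y': 1}}
After line 2 (inner x overwritten): d = {'inner': {'x': 147, 'y': 1}}

{'inner': {'x': 147, 'y': 1}}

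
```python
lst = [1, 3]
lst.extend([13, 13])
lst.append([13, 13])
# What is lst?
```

After line 1: lst = [1, 3]
After line 2 (extend unpacks [13, 13]): lst = [1, 3, 13, 13]
After line 3 (append adds [13, 13] as single element): lst = [1, 3, 13, 13, [13, 13]]

[1, 3, 13, 13, [13, 13]]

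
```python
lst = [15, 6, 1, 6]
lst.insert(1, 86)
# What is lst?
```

[15, 86, 6, 1, 6]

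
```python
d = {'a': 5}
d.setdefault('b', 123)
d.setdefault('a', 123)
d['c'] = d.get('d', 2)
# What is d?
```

After line 1: d = {'a': 5}
After line 2 (setdefault adds 'b'=123): d = {'a': 5, 'b': 123}
After line 3 (setdefault 'a' no-op, already exists): d = {'a': 5, 'b': 123}
After line 4 (get('d', 2) returns default since 'd' not in d): d = {'a': 5, 'b': 123, 'c': 2}

{'a': 5, 'b': 123, 'c': 2}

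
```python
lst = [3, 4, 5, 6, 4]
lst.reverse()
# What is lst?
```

[4, 6, 5, 4, 3]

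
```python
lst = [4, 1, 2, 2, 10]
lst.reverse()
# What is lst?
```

[10, 2, 2, 1, 4]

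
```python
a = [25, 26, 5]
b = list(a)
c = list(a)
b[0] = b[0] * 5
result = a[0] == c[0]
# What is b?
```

After line 1: a = [25, 26, 5]
After line 2 (b = list(a), copy): a = [25, 26, 5], b = [25, 26, 5]
After line 3 (c = list(a) is a copy, new object): c = [25, 26, 5]
After line 4 (b[0] = 25 * 5 = 125; only b mutates (copy)): a = [25, 26, 5], b = [125, 26, 5], c = [25, 26, 5]
After line 5 (a[0] = 25, c[0] = 25; result = True)

[125, 26, 5]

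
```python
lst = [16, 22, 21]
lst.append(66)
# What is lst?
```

[16, 22, 21, 66]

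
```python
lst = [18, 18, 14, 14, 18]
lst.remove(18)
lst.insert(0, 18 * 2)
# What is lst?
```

After line 1: lst = [18, 18, 14, 14, 18]
After line 2 (remove first 18): lst = [18, 14, 14, 18]
After line 3 (insert 36 at index 0): lst = [36, 18, 14, 14, 18]

[36, 18, 14, 14, 18]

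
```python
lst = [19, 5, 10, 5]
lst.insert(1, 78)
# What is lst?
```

[19, 78, 5, 10, 5]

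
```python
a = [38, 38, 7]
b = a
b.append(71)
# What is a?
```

After line 1: a = [38, 38, 7]
After line 2 (b = a is an alias, same object): a = [38, 38, 7], b = [38, 38, 7]
After line 3 (b.append mutates the shared list): a = [38, 38, 7, 71], b = [38, 38, 7, 71]

[38, 38, 7, 71]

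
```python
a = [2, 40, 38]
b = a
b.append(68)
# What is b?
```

After line 1: a = [2, 40, 38]
After line 2 (b = a is an alias, same object): a = [2, 40, 38], b = [2, 40, 38]
After line 3 (b.append mutates the shared list): a = [2, 40, 38, 68], b = [2, 40, 38, 68]

[2, 40, 38, 68]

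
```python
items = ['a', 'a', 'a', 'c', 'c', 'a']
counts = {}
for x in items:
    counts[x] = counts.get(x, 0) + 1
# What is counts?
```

Initial: counts = {}, items = ['a', 'a', 'a', 'c', 'c', 'a']
See 'a': counts = {'a': 1}
See 'a': counts = {'a': 2}
See 'a': counts = {'a': 3}
See 'c': counts = {'a': 3, 'c': 1}
See 'c': counts = {'a': 3, 'c': 2}
See 'a': counts = {'a': 4, 'c': 2}

{'a': 4, 'c': 2}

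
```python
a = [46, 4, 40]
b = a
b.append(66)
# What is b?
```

After line 1: a = [46, 4, 40]
After line 2 (b = a is an alias, same object): a = [46, 4, 40], b = [46, 4, 40]
After line 3 (b.append mutates the shared list): a = [46, 4, 40, 66], b = [46, 4, 40, 66]

[46, 4, 40, 66]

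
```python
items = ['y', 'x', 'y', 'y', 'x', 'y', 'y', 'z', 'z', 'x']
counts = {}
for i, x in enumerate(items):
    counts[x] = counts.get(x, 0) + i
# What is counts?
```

Initial: counts = {}, items = ['y', 'x', 'y', 'y', 'x', 'y', 'y', 'z', 'z', 'x']
i=0, x='y': counts = {'y': 0}
i=1, x='x': counts = {'y': 0, 'x': 1}
i=2, x='y': counts = {'y': 2, 'x': 1}
i=3, x='y': counts = {'y': 5, 'x': 1}
i=4, x='x': counts = {'y': 5, 'x': 5}
i=5, x='y': counts = {'y': 10, 'x': 5}
i=6, x='y': counts = {'y': 16, 'x': 5}
i=7, x='z': counts = {'y': 16, 'x': 5, 'z': 7}
i=8, x='z': counts = {'y': 16, 'x': 5, 'z': 15}
i=9, x='x': counts = {'y': 16, 'x': 14, 'z': 15}

{'y': 16, 'x': 14, 'z': 15}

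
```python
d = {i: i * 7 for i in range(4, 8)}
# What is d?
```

{4: 28, 5: 35, 6: 42, 7: 49}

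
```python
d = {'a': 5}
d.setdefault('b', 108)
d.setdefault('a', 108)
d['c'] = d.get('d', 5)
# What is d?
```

After line 1: d = {'a': 5}
After line 2 (setdefault adds 'b'=108): d = {'a': 5, 'b': 108}
After line 3 (setdefault 'a' no-op, already exists): d = {'a': 5, 'b': 108}
After line 4 (get('d', 5) returns default since 'd' not in d): d = {'a': 5, 'b': 108, 'c': 5}

{'a': 5, 'b': 108, 'c': 5}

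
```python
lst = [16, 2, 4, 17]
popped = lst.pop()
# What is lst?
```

[16, 2, 4]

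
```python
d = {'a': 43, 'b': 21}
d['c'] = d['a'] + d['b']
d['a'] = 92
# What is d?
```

After line 1: d = {'a': 43, 'b': 21}
After line 2 (d['c'] = 43 + 21): d = {'a': 43, 'b': 21, 'c': 64}
After line 3: d = {'a': 92, 'b': 21, 'c': 64}

{'a': 92, 'b': 21, 'c': 64}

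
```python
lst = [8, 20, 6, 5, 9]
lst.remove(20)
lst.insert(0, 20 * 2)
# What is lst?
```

After line 1: lst = [8, 20, 6, 5, 9]
After line 2 (remove first 20): lst = [8, 6, 5, 9]
After line 3 (insert 40 at index 0): lst = [40, 8, 6, 5, 9]

[40, 8, 6, 5, 9]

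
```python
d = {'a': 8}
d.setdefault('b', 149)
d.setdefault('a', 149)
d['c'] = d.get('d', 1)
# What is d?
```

After line 1: d = {'a': 8}
After line 2 (setdefault adds 'b'=149): d = {'a': 8, 'b': 149}
After line 3 (setdefault 'a' no-op, already exists): d = {'a': 8, 'b': 149}
After line 4 (get('d', 1) returns default since 'd' not in d): d = {'a': 8, 'b': 149, 'c': 1}

{'a': 8, 'b': 149, 'c': 1}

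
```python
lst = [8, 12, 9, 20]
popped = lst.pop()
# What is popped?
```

20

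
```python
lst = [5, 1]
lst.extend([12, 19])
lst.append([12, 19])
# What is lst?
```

After line 1: lst = [5, 1]
After line 2 (extend unpacks [12, 19]): lst = [5, 1, 12, 19]
After line 3 (append adds [12, 19] as single element): lst = [5, 1, 12, 19, [12, 19]]

[5, 1, 12, 19, [12, 19]]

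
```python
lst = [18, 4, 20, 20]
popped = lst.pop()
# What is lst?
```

[18, 4, 20]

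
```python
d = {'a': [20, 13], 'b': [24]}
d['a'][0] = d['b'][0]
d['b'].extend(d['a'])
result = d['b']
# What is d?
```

After line 1: d = {'a': [20, 13], 'b': [24]}
After line 2 (a[0] = b[0] = 24): d = {'a': [24, 13], 'b': [24]}
After line 3 (b.extend(a) appends [24, 13]): d = {'a': [24, 13], 'b': [24, 24, 13]}
After line 4: result = d['b'] = [24, 24, 13]

{'a': [24, 13], 'b': [24, 24, 13]}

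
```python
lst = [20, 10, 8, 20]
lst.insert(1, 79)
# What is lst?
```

[20, 79, 10, 8, 20]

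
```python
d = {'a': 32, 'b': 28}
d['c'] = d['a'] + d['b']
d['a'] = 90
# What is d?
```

After line 1: d = {'a': 32, 'b': 28}
After line 2 (d['c'] = 32 + 28): d = {'a': 32, 'b': 28, 'c': 60}
After line 3: d = {'a': 90, 'b': 28, 'c': 60}

{'a': 90, 'b': 28, 'c': 60}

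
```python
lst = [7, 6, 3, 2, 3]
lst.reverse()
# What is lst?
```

[3, 2, 3, 6, 7]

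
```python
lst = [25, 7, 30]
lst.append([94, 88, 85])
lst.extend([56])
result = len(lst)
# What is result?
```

After line 1: lst = [25, 7, 30]
After line 2 (append adds [94, 88, 85] as single element): lst = [25, 7, 30, [94, 88, 85]]
After line 3 (extend unpacks [56], adds 56): lst = [25, 7, 30, [94, 88, 85], 56]
After line 4: result = len(lst) = 5

5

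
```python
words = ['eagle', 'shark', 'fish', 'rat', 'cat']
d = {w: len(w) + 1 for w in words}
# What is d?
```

{'eagle': 6, 'shark': 6, 'fish': 5, 'rat': 4, 'cat': 4}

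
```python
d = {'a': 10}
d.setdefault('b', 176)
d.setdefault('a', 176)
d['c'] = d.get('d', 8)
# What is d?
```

After line 1: d = {'a': 10}
After line 2 (setdefault adds 'b'=176): d = {'a': 10, 'b': 176}
After line 3 (setdefault 'a' no-op, already exists): d = {'a': 10, 'b': 176}
After line 4 (get('d', 8) returns default since 'd' not in d): d = {'a': 10, 'b': 176, 'c': 8}

{'a': 10, 'b': 176, 'c': 8}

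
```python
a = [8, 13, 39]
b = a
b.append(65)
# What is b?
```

After line 1: a = [8, 13, 39]
After line 2 (b = a is an alias, same object): a = [8, 13, 39], b = [8, 13, 39]
After line 3 (b.append mutates the shared list): a = [8, 13, 39, 65], b = [8, 13, 39, 65]

[8, 13, 39, 65]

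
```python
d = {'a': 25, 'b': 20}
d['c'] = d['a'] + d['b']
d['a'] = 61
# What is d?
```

After line 1: d = {'a': 25, 'b': 20}
After line 2 (d['c'] = 25 + 20): d = {'a': 25, 'b': 20, 'c': 45}
After line 3: d = {'a': 61, 'b': 20, 'c': 45}

{'a': 61, 'b': 20, 'c': 45}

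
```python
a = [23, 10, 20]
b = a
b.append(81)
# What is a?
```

After line 1: a = [23, 10, 20]
After line 2 (b = a is an alias, same object): a = [23, 10, 20], b = [23, 10, 20]
After line 3 (b.append mutates the shared list): a = [23, 10, 20, 81], b = [23, 10, 20, 81]

[23, 10, 20, 81]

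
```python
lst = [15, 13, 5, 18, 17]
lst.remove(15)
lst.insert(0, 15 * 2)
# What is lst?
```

After line 1: lst = [15, 13, 5, 18, 17]
After line 2 (remove first 15): lst = [13, 5, 18, 17]
After line 3 (insert 30 at index 0): lst = [30, 13, 5, 18, 17]

[30, 13, 5, 18, 17]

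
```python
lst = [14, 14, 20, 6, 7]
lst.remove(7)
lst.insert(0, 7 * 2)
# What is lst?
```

After line 1: lst = [14, 14, 20, 6, 7]
After line 2 (remove first 7): lst = [14, 14, 20, 6]
After line 3 (insert 14 at index 0): lst = [14, 14, 14, 20, 6]

[14, 14, 14, 20, 6]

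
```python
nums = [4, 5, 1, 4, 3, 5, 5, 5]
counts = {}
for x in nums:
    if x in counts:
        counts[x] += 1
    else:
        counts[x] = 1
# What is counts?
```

Initial: counts = {}, nums = [4, 5, 1, 4, 3, 5, 5, 5]
See 4: counts = {4: 1}
See 5: counts = {4: 1, 5: 1}
See 1: counts = {4: 1, 5: 1, 1: 1}
See 4: counts = {4: 2, 5: 1, 1: 1}
See 3: counts = {4: 2, 5: 1, 1: 1, 3: 1}
See 5: counts = {4: 2, 5: 2, 1: 1, 3: 1}
See 5: counts = {4: 2, 5: 3, 1: 1, 3: 1}
See 5: counts = {4: 2, 5: 4, 1: 1, 3: 1}

{4: 2, 5: 4, 1: 1, 3: 1}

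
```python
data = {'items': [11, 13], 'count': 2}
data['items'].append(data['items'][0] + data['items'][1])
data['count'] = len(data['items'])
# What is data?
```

After line 1: data = {'items': [11, 13], 'count': 2}
After line 2 (append 11 + 13 = 24): data = {'items': [11, 13, 24], 'count': 2}
After line 3 (count = len(items) = 3): data = {'items': [11, 13, 24], 'count': 3}

{'items': [11, 13, 24], 'count': 3}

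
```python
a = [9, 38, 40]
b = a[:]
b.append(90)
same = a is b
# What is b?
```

After line 1: a = [9, 38, 40]
After line 2 (b = a[:] is a shallow copy, new object): a = [9, 38, 40], b = [9, 38, 40]
After line 3 (append only mutates b): a = [9, 38, 40], b = [9, 38, 40, 90]
After line 4 (same = a is b; different objects -> False): same = False

[9, 38, 40, 90]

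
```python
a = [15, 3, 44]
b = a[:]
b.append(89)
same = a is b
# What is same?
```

After line 1: a = [15, 3, 44]
After line 2 (b = a[:] is a shallow copy, new object): a = [15, 3, 44], b = [15, 3, 44]
After line 3 (append only mutates b): a = [15, 3, 44], b = [15, 3, 44, 89]
After line 4 (same = a is b; different objects -> False): same = False

False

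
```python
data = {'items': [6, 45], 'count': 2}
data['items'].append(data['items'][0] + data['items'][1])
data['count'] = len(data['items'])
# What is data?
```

After line 1: data = {'items': [6, 45], 'count': 2}
After line 2 (append 6 + 45 = 51): data = {'items': [6, 45, 51], 'count': 2}
After line 3 (count = len(items) = 3): data = {'items': [6, 45, 51], 'count': 3}

{'items': [6, 45, 51], 'count': 3}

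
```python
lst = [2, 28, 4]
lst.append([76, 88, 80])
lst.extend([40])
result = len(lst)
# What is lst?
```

After line 1: lst = [2, 28, 4]
After line 2 (append adds [76, 88, 80] as single element): lst = [2, 28, 4, [76, 88, 80]]
After line 3 (extend unpacks [40], adds 40): lst = [2, 28, 4, [76, 88, 80], 40]
After line 4: result = len(lst) = 5

[2, 28, 4, [76, 88, 80], 40]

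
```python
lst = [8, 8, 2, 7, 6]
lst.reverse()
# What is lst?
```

[6, 7, 2, 8, 8]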